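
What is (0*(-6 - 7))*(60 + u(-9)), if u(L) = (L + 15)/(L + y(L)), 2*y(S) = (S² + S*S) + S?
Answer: 0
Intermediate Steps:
y(S) = S² + S/2 (y(S) = ((S² + S*S) + S)/2 = ((S² + S²) + S)/2 = (2*S² + S)/2 = (S + 2*S²)/2 = S² + S/2)
u(L) = (15 + L)/(L + L*(½ + L)) (u(L) = (L + 15)/(L + L*(½ + L)) = (15 + L)/(L + L*(½ + L)))
(0*(-6 - 7))*(60 + u(-9)) = (0*(-6 - 7))*(60 + 2*(15 - 9)/(-9*(3 + 2*(-9)))) = (0*(-13))*(60 + 2*(-⅑)*6/(3 - 18)) = 0*(60 + 2*(-⅑)*6/(-15)) = 0*(60 + 2*(-⅑)*(-1/15)*6) = 0*(60 + 4/45) = 0*(2704/45) = 0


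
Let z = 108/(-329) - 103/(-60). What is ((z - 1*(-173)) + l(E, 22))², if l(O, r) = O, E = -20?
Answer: 9288030331129/389667600 ≈ 23836.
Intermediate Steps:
z = 27407/19740 (z = 108*(-1/329) - 103*(-1/60) = -108/329 + 103/60 = 27407/19740 ≈ 1.3884)
((z - 1*(-173)) + l(E, 22))² = ((27407/19740 - 1*(-173)) - 20)² = ((27407/19740 + 173) - 20)² = (3442427/19740 - 20)² = (3047627/19740)² = 9288030331129/389667600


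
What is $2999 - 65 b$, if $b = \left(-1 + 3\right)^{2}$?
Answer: $2739$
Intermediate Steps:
$b = 4$ ($b = 2^{2} = 4$)
$2999 - 65 b = 2999 - 260 = 2739$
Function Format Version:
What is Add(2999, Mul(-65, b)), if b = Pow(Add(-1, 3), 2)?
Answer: 2739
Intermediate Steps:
b = 4 (b = Pow(2, 2) = 4)
Add(2999, Mul(-65, b)) = Add(2999, Mul(-65, 4)) = Add(2999, -260) = 2739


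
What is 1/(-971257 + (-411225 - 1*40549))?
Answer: -1/1423031 ≈ -7.0273e-7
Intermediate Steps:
1/(-971257 + (-411225 - 1*40549)) = 1/(-971257 + (-411225 - 40549)) = 1/(-971257 - 451774) = 1/(-1423031) = -1/1423031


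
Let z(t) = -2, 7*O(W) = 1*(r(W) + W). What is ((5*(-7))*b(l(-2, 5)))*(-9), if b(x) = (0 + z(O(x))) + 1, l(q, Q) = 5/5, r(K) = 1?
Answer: -315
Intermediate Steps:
l(q, Q) = 1 (l(q, Q) = 5*(⅕) = 1)
O(W) = ⅐ + W/7 (O(W) = (1*(1 + W))/7 = (1 + W)/7 = ⅐ + W/7)
b(x) = -1 (b(x) = (0 - 2) + 1 = -2 + 1 = -1)
((5*(-7))*b(l(-2, 5)))*(-9) = ((5*(-7))*(-1))*(-9) = -35*(-1)*(-9) = 35*(-9) = -315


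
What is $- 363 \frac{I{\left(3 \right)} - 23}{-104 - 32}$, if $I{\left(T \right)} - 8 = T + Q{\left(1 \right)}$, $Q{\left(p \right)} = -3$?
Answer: $- \frac{5445}{136} \approx -40.037$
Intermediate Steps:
$I{\left(T \right)} = 5 + T$ ($I{\left(T \right)} = 8 + \left(T - 3\right) = 8 + \left(-3 + T\right) = 5 + T$)
$- 363 \frac{I{\left(3 \right)} - 23}{-104 - 32} = - 363 \frac{\left(5 + 3\right) - 23}{-104 - 32} = - 363 \frac{8 - 23}{-136} = - 363 \left(\left(-15\right) \left(- \frac{1}{136}\right)\right) = \left(-363\right) \frac{15}{136} = - \frac{5445}{136}$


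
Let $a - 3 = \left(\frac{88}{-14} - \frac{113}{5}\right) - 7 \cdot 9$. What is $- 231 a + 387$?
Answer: $\frac{104598}{5} \approx 20920.0$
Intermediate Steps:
$a = - \frac{3111}{35}$ ($a = 3 + \left(\left(\frac{88}{-14} - \frac{113}{5}\right) - 7 \cdot 9\right) = 3 + \left(\left(88 \left(- \frac{1}{14}\right) - \frac{113}{5}\right) - 63\right) = 3 - \frac{3216}{35} = - \frac{3111}{35} \approx -88.886$)
$- 231 a + 387 = \left(-231\right) \left(- \frac{3111}{35}\right) + 387 = \frac{102663}{5} + 387 = \frac{104598}{5}$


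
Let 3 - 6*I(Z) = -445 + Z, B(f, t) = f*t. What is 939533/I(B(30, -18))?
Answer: 2818599/494 ≈ 5705.7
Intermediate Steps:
I(Z) = 224/3 - Z/6 (I(Z) = ½ - (-445 + Z)/6 = ½ + (445/6 - Z/6) = 224/3 - Z/6)
939533/I(B(30, -18)) = 939533/(224/3 - 5*(-18)) = 939533/(224/3 - ⅙*(-540)) = 939533/(224/3 + 90) = 939533/(494/3) = 939533*(3/494) = 2818599/494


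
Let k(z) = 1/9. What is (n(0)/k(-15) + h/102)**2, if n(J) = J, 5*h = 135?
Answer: 81/1156 ≈ 0.070069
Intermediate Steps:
h = 27 (h = (1/5)*135 = 27)
k(z) = 1/9
(n(0)/k(-15) + h/102)**2 = (0/(1/9) + 27/102)**2 = (0*9 + 27*(1/102))**2 = (0 + 9/34)**2 = (9/34)**2 = 81/1156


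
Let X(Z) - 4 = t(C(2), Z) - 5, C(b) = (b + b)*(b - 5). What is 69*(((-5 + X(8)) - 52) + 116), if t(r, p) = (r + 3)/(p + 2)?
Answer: 39399/10 ≈ 3939.9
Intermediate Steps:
C(b) = 2*b*(-5 + b) (C(b) = (2*b)*(-5 + b) = 2*b*(-5 + b))
t(r, p) = (3 + r)/(2 + p)
X(Z) = -1 - 9/(2 + Z) (X(Z) = 4 + ((3 + 2*2*(-5 + 2))/(2 + Z) - 5) = 4 + ((3 + 2*2*(-3))/(2 + Z) - 5) = 4 + ((3 - 12)/(2 + Z) - 5) = 4 + (-9/(2 + Z) - 5) = 4 + (-5 - 9/(2 + Z)) = -1 - 9/(2 + Z))
69*(((-5 + X(8)) - 52) + 116) = 69*(((-5 + (-11 - 1*8)/(2 + 8)) - 52) + 116) = 69*(((-5 + (-11 - 8)/10) - 52) + 116) = 69*(((-5 + (1/10)*(-19)) - 52) + 116) = 69*(((-5 - 19/10) - 52) + 116) = 69*((-69/10 - 52) + 116) = 69*(-589/10 + 116) = 69*(571/10) = 39399/10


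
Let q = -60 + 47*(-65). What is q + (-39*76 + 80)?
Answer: -5999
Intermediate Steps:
q = -3115 (q = -60 - 3055 = -3115)
q + (-39*76 + 80) = -3115 + (-39*76 + 80) = -3115 + (-2964 + 80) = -3115 - 2884 = -5999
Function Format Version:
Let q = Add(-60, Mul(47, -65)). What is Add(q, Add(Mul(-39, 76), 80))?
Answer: -5999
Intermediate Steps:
q = -3115 (q = Add(-60, -3055) = -3115)
Add(q, Add(Mul(-39, 76), 80)) = Add(-3115, Add(Mul(-39, 76), 80)) = Add(-3115, Add(-2964, 80)) = Add(-3115, -2884) = -5999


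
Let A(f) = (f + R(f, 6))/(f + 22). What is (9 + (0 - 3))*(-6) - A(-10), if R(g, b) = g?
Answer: -103/3 ≈ -34.333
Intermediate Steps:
A(f) = 2*f/(22 + f) (A(f) = (f + f)/(f + 22) = (2*f)/(22 + f) = 2*f/(22 + f))
(9 + (0 - 3))*(-6) - A(-10) = (9 + (0 - 3))*(-6) - 2*(-10)/(22 - 10) = (9 - 3)*(-6) - 2*(-10)/12 = 6*(-6) - 2*(-10)/12 = -36 - 1*(-5/3) = -36 + 5/3 = -103/3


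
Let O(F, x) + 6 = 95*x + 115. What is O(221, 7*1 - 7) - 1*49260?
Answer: -49151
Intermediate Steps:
O(F, x) = 109 + 95*x (O(F, x) = -6 + (95*x + 115) = -6 + (115 + 95*x) = 109 + 95*x)
O(221, 7*1 - 7) - 1*49260 = (109 + 95*(7*1 - 7)) - 1*49260 = (109 + 95*(7 - 7)) - 49260 = (109 + 95*0) - 49260 = (109 + 0) - 49260 = 109 - 49260 = -49151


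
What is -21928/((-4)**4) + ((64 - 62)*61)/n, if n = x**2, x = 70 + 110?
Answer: -5550281/64800 ≈ -85.652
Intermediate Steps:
x = 180
n = 32400 (n = 180**2 = 32400)
-21928/((-4)**4) + ((64 - 62)*61)/n = -21928/((-4)**4) + ((64 - 62)*61)/32400 = -21928/256 + (2*61)*(1/32400) = -21928*1/256 + 122*(1/32400) = -2741/32 + 61/16200 = -5550281/64800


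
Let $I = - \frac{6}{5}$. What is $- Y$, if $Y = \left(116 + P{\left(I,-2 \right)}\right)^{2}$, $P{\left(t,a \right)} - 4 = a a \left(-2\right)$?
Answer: $-12544$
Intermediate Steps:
$I = - \frac{6}{5}$ ($I = \left(-6\right) \frac{1}{5} = - \frac{6}{5} \approx -1.2$)
$P{\left(t,a \right)} = 4 - 2 a^{2}$ ($P{\left(t,a \right)} = 4 + a a \left(-2\right) = 4 + a^{2} \left(-2\right) = 4 - 2 a^{2}$)
$Y = 12544$ ($Y = \left(116 + \left(4 - 2 \left(-2\right)^{2}\right)\right)^{2} = \left(116 + \left(4 - 8\right)\right)^{2} = \left(116 - 4\right)^{2} = 112^{2} = 12544$)
$- Y = \left(-1\right) 12544 = -12544$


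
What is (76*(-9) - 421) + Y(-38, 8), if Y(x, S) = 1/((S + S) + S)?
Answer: -26519/24 ≈ -1105.0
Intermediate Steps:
Y(x, S) = 1/(3*S) (Y(x, S) = 1/(2*S + S) = 1/(3*S))
(76*(-9) - 421) + Y(-38, 8) = (76*(-9) - 421) + (⅓)/8 = (-684 - 421) + (⅓)*(⅛) = -1105 + 1/24 = -26519/24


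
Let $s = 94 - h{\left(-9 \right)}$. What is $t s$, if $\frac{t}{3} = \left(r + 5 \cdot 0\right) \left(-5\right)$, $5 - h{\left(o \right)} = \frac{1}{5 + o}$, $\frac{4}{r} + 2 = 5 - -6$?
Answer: $- \frac{1775}{3} \approx -591.67$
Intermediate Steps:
$r = \frac{4}{9}$ ($r = \frac{4}{-2 + \left(5 - -6\right)} = \frac{4}{-2 + \left(5 + 6\right)} = \frac{4}{-2 + 11} = \frac{4}{9} \approx 0.44444$)
$h{\left(o \right)} = 5 - \frac{1}{5 + o}$
$t = - \frac{20}{3}$ ($t = 3 \left(\frac{4}{9} + 5 \cdot 0\right) \left(-5\right) = 3 \left(\frac{4}{9} + 0\right) \left(-5\right) = 3 \cdot \frac{4}{9} \left(-5\right) = 3 \left(- \frac{20}{9}\right) = - \frac{20}{3} \approx -6.6667$)
$s = \frac{355}{4}$ ($s = 94 - \frac{24 + 5 \left(-9\right)}{5 - 9} = 94 - \frac{24 - 45}{-4} = 94 - \left(- \frac{1}{4}\right) \left(-21\right) = 94 - \frac{21}{4} = \frac{355}{4} \approx 88.75$)
$t s = \left(- \frac{20}{3}\right) \frac{355}{4} = - \frac{1775}{3}$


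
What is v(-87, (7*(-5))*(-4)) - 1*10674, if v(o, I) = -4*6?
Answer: -10698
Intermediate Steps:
v(o, I) = -24
v(-87, (7*(-5))*(-4)) - 1*10674 = -24 - 1*10674 = -24 - 10674 = -10698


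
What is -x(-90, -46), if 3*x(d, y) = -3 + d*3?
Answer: 91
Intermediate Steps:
x(d, y) = -1 + d (x(d, y) = (-3 + d*3)/3 = (-3 + 3*d)/3 = -1 + d)
-x(-90, -46) = -(-1 - 90) = -1*(-91) = 91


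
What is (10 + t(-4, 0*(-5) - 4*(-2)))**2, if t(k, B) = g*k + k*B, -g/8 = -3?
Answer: 13924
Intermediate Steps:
g = 24 (g = -8*(-3) = 24)
t(k, B) = 24*k + B*k (t(k, B) = 24*k + k*B = 24*k + B*k)
(10 + t(-4, 0*(-5) - 4*(-2)))**2 = (10 - 4*(24 + (0*(-5) - 4*(-2))))**2 = (10 - 4*(24 + (0 + 8)))**2 = (10 - 4*(24 + 8))**2 = (10 - 4*32)**2 = (10 - 128)**2 = (-118)**2 = 13924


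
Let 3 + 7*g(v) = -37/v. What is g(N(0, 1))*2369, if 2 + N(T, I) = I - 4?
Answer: 52118/35 ≈ 1489.1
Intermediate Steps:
N(T, I) = -6 + I (N(T, I) = -2 + (I - 4) = -2 + (-4 + I) = -6 + I)
g(v) = -3/7 - 37/(7*v) (g(v) = -3/7 + (-37/v)/7 = -3/7 - 37/(7*v))
g(N(0, 1))*2369 = ((-37 - 3*(-6 + 1))/(7*(-6 + 1)))*2369 = ((⅐)*(-37 - 3*(-5))/(-5))*2369 = ((⅐)*(-⅕)*(-37 + 15))*2369 = ((⅐)*(-⅕)*(-22))*2369 = (22/35)*2369 = 52118/35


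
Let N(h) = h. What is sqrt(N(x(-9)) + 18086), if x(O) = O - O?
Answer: sqrt(18086) ≈ 134.48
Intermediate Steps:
x(O) = 0
sqrt(N(x(-9)) + 18086) = sqrt(0 + 18086) = sqrt(18086)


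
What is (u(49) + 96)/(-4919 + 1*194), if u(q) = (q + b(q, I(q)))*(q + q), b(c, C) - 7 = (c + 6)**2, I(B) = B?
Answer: -100678/1575 ≈ -63.923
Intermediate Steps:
b(c, C) = 7 + (6 + c)**2 (b(c, C) = 7 + (c + 6)**2 = 7 + (6 + c)**2)
u(q) = 2*q*(7 + q + (6 + q)**2) (u(q) = (q + (7 + (6 + q)**2))*(q + q) = (7 + q + (6 + q)**2)*(2*q) = 2*q*(7 + q + (6 + q)**2))
(u(49) + 96)/(-4919 + 1*194) = (2*49*(7 + 49 + (6 + 49)**2) + 96)/(-4919 + 1*194) = (2*49*(7 + 49 + 55**2) + 96)/(-4919 + 194) = (2*49*(7 + 49 + 3025) + 96)/(-4725) = (2*49*3081 + 96)*(-1/4725) = (301938 + 96)*(-1/4725) = 302034*(-1/4725) = -100678/1575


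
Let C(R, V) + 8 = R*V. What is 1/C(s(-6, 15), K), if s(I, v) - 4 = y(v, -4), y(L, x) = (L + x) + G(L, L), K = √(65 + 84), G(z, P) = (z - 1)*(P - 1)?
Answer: 8/6633565 + 211*√149/6633565 ≈ 0.00038947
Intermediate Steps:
G(z, P) = (-1 + P)*(-1 + z) (G(z, P) = (-1 + z)*(-1 + P) = (-1 + P)*(-1 + z))
K = √149 ≈ 12.207
y(L, x) = 1 + x + L² - L (y(L, x) = (L + x) + (1 - L - L + L*L) = (L + x) + (1 - L - L + L²) = (L + x) + (1 + L² - 2*L) = 1 + x + L² - L)
s(I, v) = 1 + v² - v (s(I, v) = 4 + (1 - 4 + v² - v) = 4 + (-3 + v² - v) = 1 + v² - v)
C(R, V) = -8 + R*V
1/C(s(-6, 15), K) = 1/(-8 + (1 + 15² - 1*15)*√149) = 1/(-8 + (1 + 225 - 15)*√149) = 1/(-8 + 211*√149)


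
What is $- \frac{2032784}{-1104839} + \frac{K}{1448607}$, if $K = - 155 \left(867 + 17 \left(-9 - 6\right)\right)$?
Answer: $\frac{946633368116}{533492503091} \approx 1.7744$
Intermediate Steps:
$K = -94860$ ($K = - 155 \left(867 + 17 \left(-15\right)\right) = - 155 \left(867 - 255\right) = \left(-155\right) 612 = -94860$)
$- \frac{2032784}{-1104839} + \frac{K}{1448607} = - \frac{2032784}{-1104839} - \frac{94860}{1448607} = \left(-2032784\right) \left(- \frac{1}{1104839}\right) - \frac{31620}{482869} = \frac{2032784}{1104839} - \frac{31620}{482869} = \frac{946633368116}{533492503091}$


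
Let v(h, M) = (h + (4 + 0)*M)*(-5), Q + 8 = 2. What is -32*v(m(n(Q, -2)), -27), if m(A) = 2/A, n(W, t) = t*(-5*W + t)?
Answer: -121000/7 ≈ -17286.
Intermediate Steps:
Q = -6 (Q = -8 + 2 = -6)
n(W, t) = t*(t - 5*W)
v(h, M) = -20*M - 5*h (v(h, M) = (h + 4*M)*(-5) = -20*M - 5*h)
-32*v(m(n(Q, -2)), -27) = -32*(-20*(-27) - 10/((-2*(-2 - 5*(-6))))) = -32*(540 - 10/((-2*(-2 + 30)))) = -32*(540 - 10/((-2*28))) = -32*(540 - 10/(-56)) = -32*(540 - 10*(-1)/56) = -32*(540 - 5*(-1/28)) = -32*(540 + 5/28) = -32*15125/28 = -121000/7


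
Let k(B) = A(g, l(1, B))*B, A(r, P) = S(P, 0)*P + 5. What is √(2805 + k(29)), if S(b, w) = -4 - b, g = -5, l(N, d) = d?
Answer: I*√24803 ≈ 157.49*I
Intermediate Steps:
A(r, P) = 5 + P*(-4 - P) (A(r, P) = (-4 - P)*P + 5 = P*(-4 - P) + 5 = 5 + P*(-4 - P))
k(B) = B*(5 - B*(4 + B)) (k(B) = (5 - B*(4 + B))*B = B*(5 - B*(4 + B)))
√(2805 + k(29)) = √(2805 - 1*29*(-5 + 29*(4 + 29))) = √(2805 - 1*29*(-5 + 29*33)) = √(2805 - 1*29*(-5 + 957)) = √(2805 - 1*29*952) = √(2805 - 27608) = √(-24803) = I*√24803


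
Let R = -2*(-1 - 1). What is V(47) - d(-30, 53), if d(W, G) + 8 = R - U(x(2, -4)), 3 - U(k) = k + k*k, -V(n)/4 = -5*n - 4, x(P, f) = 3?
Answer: 951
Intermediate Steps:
R = 4 (R = -2*(-2) = 4)
V(n) = 16 + 20*n (V(n) = -4*(-5*n - 4) = -4*(-4 - 5*n) = 16 + 20*n)
U(k) = 3 - k - k² (U(k) = 3 - (k + k*k) = 3 - (k + k²) = 3 + (-k - k²) = 3 - k - k²)
d(W, G) = 5 (d(W, G) = -8 + (4 - (3 - 1*3 - 1*3²)) = -8 + (4 - (3 - 3 - 1*9)) = -8 + (4 - (3 - 3 - 9)) = -8 + (4 - 1*(-9)) = -8 + (4 + 9) = -8 + 13 = 5)
V(47) - d(-30, 53) = (16 + 20*47) - 1*5 = (16 + 940) - 5 = 956 - 5 = 951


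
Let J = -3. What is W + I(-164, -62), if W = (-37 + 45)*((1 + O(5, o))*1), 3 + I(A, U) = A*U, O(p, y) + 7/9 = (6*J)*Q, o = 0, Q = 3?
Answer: 87613/9 ≈ 9734.8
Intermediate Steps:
O(p, y) = -493/9 (O(p, y) = -7/9 + (6*(-3))*3 = -7/9 - 18*3 = -7/9 - 54 = -493/9)
I(A, U) = -3 + A*U
W = -3872/9 (W = (-37 + 45)*((1 - 493/9)*1) = 8*(-484/9*1) = 8*(-484/9) = -3872/9 ≈ -430.22)
W + I(-164, -62) = -3872/9 + (-3 - 164*(-62)) = -3872/9 + (-3 + 10168) = -3872/9 + 10165 = 87613/9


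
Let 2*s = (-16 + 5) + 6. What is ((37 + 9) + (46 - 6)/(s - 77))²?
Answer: 52330756/25281 ≈ 2070.0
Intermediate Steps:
s = -5/2 (s = ((-16 + 5) + 6)/2 = (-11 + 6)/2 = (½)*(-5) = -5/2 ≈ -2.5000)
((37 + 9) + (46 - 6)/(s - 77))² = ((37 + 9) + (46 - 6)/(-5/2 - 77))² = (46 + 40/(-159/2))² = (46 + 40*(-2/159))² = (46 - 80/159)² = (7234/159)² = 52330756/25281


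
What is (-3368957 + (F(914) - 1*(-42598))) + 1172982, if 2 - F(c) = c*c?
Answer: -2988771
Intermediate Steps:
F(c) = 2 - c² (F(c) = 2 - c*c = 2 - c²)
(-3368957 + (F(914) - 1*(-42598))) + 1172982 = (-3368957 + ((2 - 1*914²) - 1*(-42598))) + 1172982 = (-3368957 + ((2 - 1*835396) + 42598)) + 1172982 = (-3368957 + ((2 - 835396) + 42598)) + 1172982 = (-3368957 + (-835394 + 42598)) + 1172982 = (-3368957 - 792796) + 1172982 = -4161753 + 1172982 = -2988771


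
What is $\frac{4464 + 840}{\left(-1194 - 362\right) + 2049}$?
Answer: $\frac{312}{29} \approx 10.759$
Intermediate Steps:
$\frac{4464 + 840}{\left(-1194 - 362\right) + 2049} = \frac{5304}{\left(-1194 - 362\right) + 2049} = \frac{5304}{-1556 + 2049} = \frac{5304}{493} = 5304 \cdot \frac{1}{493} = \frac{312}{29}$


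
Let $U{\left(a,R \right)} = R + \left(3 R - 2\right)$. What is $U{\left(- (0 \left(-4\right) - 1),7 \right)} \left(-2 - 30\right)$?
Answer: $-832$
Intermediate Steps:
$U{\left(a,R \right)} = -2 + 4 R$ ($U{\left(a,R \right)} = R + \left(-2 + 3 R\right) = -2 + 4 R$)
$U{\left(- (0 \left(-4\right) - 1),7 \right)} \left(-2 - 30\right) = \left(-2 + 4 \cdot 7\right) \left(-2 - 30\right) = \left(-2 + 28\right) \left(-32\right) = 26 \left(-32\right) = -832$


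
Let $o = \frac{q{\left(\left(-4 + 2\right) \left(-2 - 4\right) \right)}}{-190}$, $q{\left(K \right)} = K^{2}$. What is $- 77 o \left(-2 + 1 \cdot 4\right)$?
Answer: $\frac{11088}{95} \approx 116.72$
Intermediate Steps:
$o = - \frac{72}{95}$ ($o = \frac{\left(\left(-4 + 2\right) \left(-2 - 4\right)\right)^{2}}{-190} = \left(\left(-2\right) \left(-6\right)\right)^{2} \left(- \frac{1}{190}\right) = 12^{2} \left(- \frac{1}{190}\right) = 144 \left(- \frac{1}{190}\right) = - \frac{72}{95} \approx -0.75789$)
$- 77 o \left(-2 + 1 \cdot 4\right) = \left(-77\right) \left(- \frac{72}{95}\right) \left(-2 + 1 \cdot 4\right) = \frac{5544 \left(-2 + 4\right)}{95} = \frac{5544}{95} \cdot 2 = \frac{11088}{95}$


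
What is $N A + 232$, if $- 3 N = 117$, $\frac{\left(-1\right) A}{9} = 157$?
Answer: $55339$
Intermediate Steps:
$A = -1413$ ($A = \left(-9\right) 157 = -1413$)
$N = -39$ ($N = \left(- \frac{1}{3}\right) 117 = -39$)
$N A + 232 = \left(-39\right) \left(-1413\right) + 232 = 55107 + 232 = 55339$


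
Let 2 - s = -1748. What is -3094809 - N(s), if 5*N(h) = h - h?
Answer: -3094809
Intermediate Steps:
s = 1750 (s = 2 - 1*(-1748) = 2 + 1748 = 1750)
N(h) = 0 (N(h) = (h - h)/5 = (1/5)*0 = 0)
-3094809 - N(s) = -3094809 - 1*0 = -3094809 + 0 = -3094809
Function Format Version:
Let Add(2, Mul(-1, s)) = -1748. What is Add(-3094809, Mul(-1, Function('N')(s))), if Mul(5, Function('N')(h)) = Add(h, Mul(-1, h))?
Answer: -3094809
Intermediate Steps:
s = 1750 (s = Add(2, Mul(-1, -1748)) = Add(2, 1748) = 1750)
Function('N')(h) = 0 (Function('N')(h) = Mul(Rational(1, 5), Add(h, Mul(-1, h))) = Mul(Rational(1, 5), 0) = 0)
Add(-3094809, Mul(-1, Function('N')(s))) = Add(-3094809, Mul(-1, 0)) = Add(-3094809, 0) = -3094809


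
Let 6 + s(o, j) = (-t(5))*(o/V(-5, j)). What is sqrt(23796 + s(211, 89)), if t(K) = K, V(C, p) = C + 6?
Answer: sqrt(22735) ≈ 150.78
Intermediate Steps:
V(C, p) = 6 + C
s(o, j) = -6 - 5*o (s(o, j) = -6 + (-1*5)*(o/(6 - 5)) = -6 - 5*o/1 = -6 - 5*o)
sqrt(23796 + s(211, 89)) = sqrt(23796 + (-6 - 5*211)) = sqrt(23796 + (-6 - 1055)) = sqrt(23796 - 1061) = sqrt(22735)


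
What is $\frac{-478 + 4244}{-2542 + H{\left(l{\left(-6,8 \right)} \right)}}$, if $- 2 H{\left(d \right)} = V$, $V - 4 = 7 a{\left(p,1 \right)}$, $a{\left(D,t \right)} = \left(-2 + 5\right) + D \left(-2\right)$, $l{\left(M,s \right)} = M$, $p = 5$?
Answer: $- \frac{7532}{5039} \approx -1.4947$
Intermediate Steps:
$a{\left(D,t \right)} = 3 - 2 D$
$V = -45$ ($V = 4 + 7 \left(3 - 10\right) = 4 + 7 \left(-7\right) = 4 - 49 = -45$)
$H{\left(d \right)} = \frac{45}{2}$ ($H{\left(d \right)} = \left(- \frac{1}{2}\right) \left(-45\right) = \frac{45}{2}$)
$\frac{-478 + 4244}{-2542 + H{\left(l{\left(-6,8 \right)} \right)}} = \frac{-478 + 4244}{-2542 + \frac{45}{2}} = \frac{3766}{- \frac{5039}{2}} = 3766 \left(- \frac{2}{5039}\right) = - \frac{7532}{5039}$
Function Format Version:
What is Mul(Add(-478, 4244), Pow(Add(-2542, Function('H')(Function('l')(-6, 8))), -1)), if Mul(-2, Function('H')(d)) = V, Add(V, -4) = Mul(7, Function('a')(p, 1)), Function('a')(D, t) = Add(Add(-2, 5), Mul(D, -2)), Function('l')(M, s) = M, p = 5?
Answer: Rational(-7532, 5039) ≈ -1.4947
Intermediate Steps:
Function('a')(D, t) = Add(3, Mul(-2, D))
V = -45 (V = Add(4, Mul(7, Add(3, Mul(-2, 5)))) = Add(4, Mul(7, Add(3, -10))) = Add(4, Mul(7, -7)) = Add(4, -49) = -45)
Function('H')(d) = Rational(45, 2) (Function('H')(d) = Mul(Rational(-1, 2), -45) = Rational(45, 2))
Mul(Add(-478, 4244), Pow(Add(-2542, Function('H')(Function('l')(-6, 8))), -1)) = Mul(Add(-478, 4244), Pow(Add(-2542, Rational(45, 2)), -1)) = Mul(3766, Pow(Rational(-5039, 2), -1)) = Mul(3766, Rational(-2, 5039)) = Rational(-7532, 5039)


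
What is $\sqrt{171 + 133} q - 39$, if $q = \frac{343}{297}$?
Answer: $-39 + \frac{1372 \sqrt{19}}{297} \approx -18.864$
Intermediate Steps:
$q = \frac{343}{297}$ ($q = 343 \cdot \frac{1}{297} = \frac{343}{297} \approx 1.1549$)
$\sqrt{171 + 133} q - 39 = \sqrt{171 + 133} \cdot \frac{343}{297} - 39 = \sqrt{304} \cdot \frac{343}{297} - 39 = 4 \sqrt{19} \cdot \frac{343}{297} - 39 = \frac{1372 \sqrt{19}}{297} - 39 = -39 + \frac{1372 \sqrt{19}}{297}$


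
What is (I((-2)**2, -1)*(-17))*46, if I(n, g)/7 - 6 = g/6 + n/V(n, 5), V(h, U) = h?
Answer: -112217/3 ≈ -37406.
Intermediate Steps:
I(n, g) = 49 + 7*g/6 (I(n, g) = 42 + 7*(g/6 + n/n) = 42 + 7*(g*(1/6) + 1) = 42 + 7*(g/6 + 1) = 42 + 7*(1 + g/6) = 42 + (7 + 7*g/6) = 49 + 7*g/6)
(I((-2)**2, -1)*(-17))*46 = ((49 + (7/6)*(-1))*(-17))*46 = ((49 - 7/6)*(-17))*46 = ((287/6)*(-17))*46 = -4879/6*46 = -112217/3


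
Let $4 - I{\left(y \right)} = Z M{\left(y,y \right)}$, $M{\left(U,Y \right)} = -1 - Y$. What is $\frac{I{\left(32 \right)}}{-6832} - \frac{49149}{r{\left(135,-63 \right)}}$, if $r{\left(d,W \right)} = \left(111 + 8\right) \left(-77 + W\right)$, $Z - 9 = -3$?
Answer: $\frac{5936083}{2032520} \approx 2.9206$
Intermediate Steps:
$Z = 6$ ($Z = 9 - 3 = 6$)
$r{\left(d,W \right)} = -9163 + 119 W$ ($r{\left(d,W \right)} = 119 \left(-77 + W\right) = -9163 + 119 W$)
$I{\left(y \right)} = 10 + 6 y$ ($I{\left(y \right)} = 4 - 6 \left(-1 - y\right) = 4 - \left(-6 - 6 y\right) = 4 + \left(6 + 6 y\right) = 10 + 6 y$)
$\frac{I{\left(32 \right)}}{-6832} - \frac{49149}{r{\left(135,-63 \right)}} = \frac{10 + 6 \cdot 32}{-6832} - \frac{49149}{-9163 + 119 \left(-63\right)} = \left(10 + 192\right) \left(- \frac{1}{6832}\right) - \frac{49149}{-9163 - 7497} = 202 \left(- \frac{1}{6832}\right) - \frac{49149}{-16660} = - \frac{101}{3416} - - \frac{49149}{16660} = - \frac{101}{3416} + \frac{49149}{16660} = \frac{5936083}{2032520}$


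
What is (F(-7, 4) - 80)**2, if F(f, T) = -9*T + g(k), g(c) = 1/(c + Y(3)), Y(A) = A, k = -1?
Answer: 53361/4 ≈ 13340.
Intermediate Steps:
g(c) = 1/(3 + c) (g(c) = 1/(c + 3) = 1/(3 + c))
F(f, T) = 1/2 - 9*T (F(f, T) = -9*T + 1/(3 - 1) = -9*T + 1/2 = 1/2 - 9*T)
(F(-7, 4) - 80)**2 = ((1/2 - 9*4) - 80)**2 = ((1/2 - 36) - 80)**2 = (-71/2 - 80)**2 = (-231/2)**2 = 53361/4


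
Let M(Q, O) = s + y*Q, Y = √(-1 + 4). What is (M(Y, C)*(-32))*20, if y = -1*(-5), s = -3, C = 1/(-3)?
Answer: 1920 - 3200*√3 ≈ -3622.6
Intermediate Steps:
C = -⅓ ≈ -0.33333
Y = √3 ≈ 1.7320
y = 5
M(Q, O) = -3 + 5*Q
(M(Y, C)*(-32))*20 = ((-3 + 5*√3)*(-32))*20 = (96 - 160*√3)*20 = 1920 - 3200*√3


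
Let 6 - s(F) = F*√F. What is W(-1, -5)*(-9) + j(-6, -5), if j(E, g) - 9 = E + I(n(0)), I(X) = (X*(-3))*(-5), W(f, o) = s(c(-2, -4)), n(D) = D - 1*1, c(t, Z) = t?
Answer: -66 - 18*I*√2 ≈ -66.0 - 25.456*I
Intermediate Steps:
n(D) = -1 + D (n(D) = D - 1 = -1 + D)
s(F) = 6 - F^(3/2) (s(F) = 6 - F*√F = 6 - F^(3/2))
W(f, o) = 6 + 2*I*√2 (W(f, o) = 6 - (-2)^(3/2) = 6 - (-2)*I*√2 = 6 + 2*I*√2)
I(X) = 15*X (I(X) = -3*X*(-5) = 15*X)
j(E, g) = -6 + E (j(E, g) = 9 + (E + 15*(-1 + 0)) = 9 + (E + 15*(-1)) = 9 + (E - 15) = 9 + (-15 + E) = -6 + E)
W(-1, -5)*(-9) + j(-6, -5) = (6 + 2*I*√2)*(-9) + (-6 - 6) = (-54 - 18*I*√2) - 12 = -66 - 18*I*√2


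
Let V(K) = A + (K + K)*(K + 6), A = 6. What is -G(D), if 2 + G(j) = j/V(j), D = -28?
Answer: 1252/619 ≈ 2.0226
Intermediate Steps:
V(K) = 6 + 2*K*(6 + K) (V(K) = 6 + (K + K)*(K + 6) = 6 + (2*K)*(6 + K) = 6 + 2*K*(6 + K))
G(j) = -2 + j/(6 + 2*j**2 + 12*j)
-G(D) = -(-2 - 28/(6 + 2*(-28)**2 + 12*(-28))) = -(-2 - 28/(6 + 2*784 - 336)) = -(-2 - 28/(6 + 1568 - 336)) = -(-2 - 28/1238) = -(-2 - 28*1/1238) = -(-2 - 14/619) = -1*(-1252/619) = 1252/619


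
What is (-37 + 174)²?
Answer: 18769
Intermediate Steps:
(-37 + 174)² = 137² = 18769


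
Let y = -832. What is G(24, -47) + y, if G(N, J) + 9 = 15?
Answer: -826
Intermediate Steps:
G(N, J) = 6 (G(N, J) = -9 + 15 = 6)
G(24, -47) + y = 6 - 832 = -826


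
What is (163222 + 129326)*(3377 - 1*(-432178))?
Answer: 127420744140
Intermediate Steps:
(163222 + 129326)*(3377 - 1*(-432178)) = 292548*(3377 + 432178) = 292548*435555 = 127420744140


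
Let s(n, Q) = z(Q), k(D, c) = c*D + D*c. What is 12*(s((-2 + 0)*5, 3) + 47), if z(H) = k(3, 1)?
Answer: 636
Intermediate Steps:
k(D, c) = 2*D*c (k(D, c) = D*c + D*c = 2*D*c)
z(H) = 6 (z(H) = 2*3*1 = 6)
s(n, Q) = 6
12*(s((-2 + 0)*5, 3) + 47) = 12*(6 + 47) = 12*53 = 636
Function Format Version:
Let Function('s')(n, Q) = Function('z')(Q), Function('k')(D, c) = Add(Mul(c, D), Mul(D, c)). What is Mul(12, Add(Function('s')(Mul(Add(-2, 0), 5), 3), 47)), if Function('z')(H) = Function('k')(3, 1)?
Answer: 636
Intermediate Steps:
Function('k')(D, c) = Mul(2, D, c) (Function('k')(D, c) = Add(Mul(D, c), Mul(D, c)) = Mul(2, D, c))
Function('z')(H) = 6 (Function('z')(H) = Mul(2, 3, 1) = 6)
Function('s')(n, Q) = 6
Mul(12, Add(Function('s')(Mul(Add(-2, 0), 5), 3), 47)) = Mul(12, Add(6, 47)) = Mul(12, 53) = 636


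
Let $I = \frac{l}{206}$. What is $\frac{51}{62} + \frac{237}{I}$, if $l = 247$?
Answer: $\frac{3039561}{15314} \approx 198.48$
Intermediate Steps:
$I = \frac{247}{206} \approx 1.199$
$\frac{51}{62} + \frac{237}{I} = \frac{51}{62} + \frac{237}{\frac{247}{206}} = 51 \cdot \frac{1}{62} + 237 \cdot \frac{206}{247} = \frac{51}{62} + \frac{48822}{247} = \frac{3039561}{15314}$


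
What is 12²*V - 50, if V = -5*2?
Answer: -1490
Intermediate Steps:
V = -10
12²*V - 50 = 12²*(-10) - 50 = 144*(-10) - 50 = -1440 - 50 = -1490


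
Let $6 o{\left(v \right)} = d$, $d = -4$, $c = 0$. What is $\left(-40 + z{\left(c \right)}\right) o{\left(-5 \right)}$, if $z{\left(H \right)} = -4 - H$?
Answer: $\frac{88}{3} \approx 29.333$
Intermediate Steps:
$o{\left(v \right)} = - \frac{2}{3}$ ($o{\left(v \right)} = \frac{1}{6} \left(-4\right) = - \frac{2}{3}$)
$\left(-40 + z{\left(c \right)}\right) o{\left(-5 \right)} = \left(-40 - 4\right) \left(- \frac{2}{3}\right) = \left(-44\right) \left(- \frac{2}{3}\right) = \frac{88}{3}$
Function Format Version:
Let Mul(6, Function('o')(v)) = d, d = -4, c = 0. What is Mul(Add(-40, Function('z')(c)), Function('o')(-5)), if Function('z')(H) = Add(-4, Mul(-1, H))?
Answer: Rational(88, 3) ≈ 29.333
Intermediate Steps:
Function('o')(v) = Rational(-2, 3) (Function('o')(v) = Mul(Rational(1, 6), -4) = Rational(-2, 3))
Mul(Add(-40, Function('z')(c)), Function('o')(-5)) = Mul(Add(-40, Add(-4, Mul(-1, 0))), Rational(-2, 3)) = Mul(Add(-40, Add(-4, 0)), Rational(-2, 3)) = Mul(Add(-40, -4), Rational(-2, 3)) = Mul(-44, Rational(-2, 3)) = Rational(88, 3)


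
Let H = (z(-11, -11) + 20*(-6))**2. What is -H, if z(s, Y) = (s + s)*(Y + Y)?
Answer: -132496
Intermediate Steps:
z(s, Y) = 4*Y*s (z(s, Y) = (2*s)*(2*Y) = 4*Y*s)
H = 132496 (H = (4*(-11)*(-11) + 20*(-6))**2 = (484 - 120)**2 = 364**2 = 132496)
-H = -1*132496 = -132496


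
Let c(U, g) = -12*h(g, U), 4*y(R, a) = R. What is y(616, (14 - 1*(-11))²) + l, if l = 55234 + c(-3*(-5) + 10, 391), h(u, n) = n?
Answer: 55088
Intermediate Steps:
y(R, a) = R/4
c(U, g) = -12*U
l = 54934 (l = 55234 - 12*(-3*(-5) + 10) = 55234 - 12*(15 + 10) = 55234 - 12*25 = 55234 - 300 = 54934)
y(616, (14 - 1*(-11))²) + l = (¼)*616 + 54934 = 154 + 54934 = 55088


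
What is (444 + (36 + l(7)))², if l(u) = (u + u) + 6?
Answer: 250000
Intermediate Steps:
l(u) = 6 + 2*u (l(u) = 2*u + 6 = 6 + 2*u)
(444 + (36 + l(7)))² = (444 + (36 + (6 + 2*7)))² = (444 + (36 + (6 + 14)))² = (444 + (36 + 20))² = (444 + 56)² = 500² = 250000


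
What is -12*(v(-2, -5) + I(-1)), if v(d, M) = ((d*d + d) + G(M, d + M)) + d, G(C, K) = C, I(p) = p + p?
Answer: 84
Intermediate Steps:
I(p) = 2*p
v(d, M) = M + d² + 2*d (v(d, M) = ((d*d + d) + M) + d = ((d² + d) + M) + d = ((d + d²) + M) + d = (M + d + d²) + d = M + d² + 2*d)
-12*(v(-2, -5) + I(-1)) = -12*((-5 + (-2)² + 2*(-2)) + 2*(-1)) = -12*((-5 + 4 - 4) - 2) = -12*(-5 - 2) = -12*(-7) = 84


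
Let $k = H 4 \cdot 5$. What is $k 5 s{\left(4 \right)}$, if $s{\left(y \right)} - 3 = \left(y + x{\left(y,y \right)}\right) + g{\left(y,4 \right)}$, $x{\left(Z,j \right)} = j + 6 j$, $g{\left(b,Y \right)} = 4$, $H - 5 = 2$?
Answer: $27300$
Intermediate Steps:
$H = 7$ ($H = 5 + 2 = 7$)
$x{\left(Z,j \right)} = 7 j$
$k = 140$ ($k = 7 \cdot 4 \cdot 5 = 7 \cdot 20 = 140$)
$s{\left(y \right)} = 7 + 8 y$ ($s{\left(y \right)} = 3 + \left(\left(y + 7 y\right) + 4\right) = 3 + \left(8 y + 4\right) = 3 + \left(4 + 8 y\right) = 7 + 8 y$)
$k 5 s{\left(4 \right)} = 140 \cdot 5 \left(7 + 8 \cdot 4\right) = 700 \left(7 + 32\right) = 700 \cdot 39 = 27300$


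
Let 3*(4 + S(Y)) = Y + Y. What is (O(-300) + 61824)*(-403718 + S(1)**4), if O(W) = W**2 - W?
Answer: -1657703239864/27 ≈ -6.1396e+10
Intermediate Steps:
S(Y) = -4 + 2*Y/3 (S(Y) = -4 + (Y + Y)/3 = -4 + (2*Y)/3 = -4 + 2*Y/3)
(O(-300) + 61824)*(-403718 + S(1)**4) = (-300*(-1 - 300) + 61824)*(-403718 + (-4 + (2/3)*1)**4) = (-300*(-301) + 61824)*(-403718 + (-4 + 2/3)**4) = (90300 + 61824)*(-403718 + (-10/3)**4) = 152124*(-403718 + 10000/81) = 152124*(-32691158/81) = -1657703239864/27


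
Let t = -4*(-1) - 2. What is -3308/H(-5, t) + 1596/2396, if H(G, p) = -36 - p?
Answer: 998327/11381 ≈ 87.719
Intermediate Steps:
t = 2 (t = 4 - 2 = 2)
-3308/H(-5, t) + 1596/2396 = -3308/(-36 - 1*2) + 1596/2396 = -3308/(-36 - 2) + 1596*(1/2396) = -3308/(-38) + 399/599 = -3308*(-1/38) + 399/599 = 1654/19 + 399/599 = 998327/11381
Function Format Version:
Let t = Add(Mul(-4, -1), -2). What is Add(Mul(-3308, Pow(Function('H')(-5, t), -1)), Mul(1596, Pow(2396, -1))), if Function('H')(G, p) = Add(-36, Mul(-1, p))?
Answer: Rational(998327, 11381) ≈ 87.719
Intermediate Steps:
t = 2 (t = Add(4, -2) = 2)
Add(Mul(-3308, Pow(Function('H')(-5, t), -1)), Mul(1596, Pow(2396, -1))) = Add(Mul(-3308, Pow(Add(-36, Mul(-1, 2)), -1)), Mul(1596, Pow(2396, -1))) = Add(Mul(-3308, Pow(Add(-36, -2), -1)), Mul(1596, Rational(1, 2396))) = Add(Mul(-3308, Pow(-38, -1)), Rational(399, 599)) = Add(Mul(-3308, Rational(-1, 38)), Rational(399, 599)) = Add(Rational(1654, 19), Rational(399, 599)) = Rational(998327, 11381)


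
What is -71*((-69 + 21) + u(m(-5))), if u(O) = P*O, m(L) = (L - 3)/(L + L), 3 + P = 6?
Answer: 16188/5 ≈ 3237.6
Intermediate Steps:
P = 3 (P = -3 + 6 = 3)
m(L) = (-3 + L)/(2*L) (m(L) = (-3 + L)/((2*L)) = (-3 + L)*(1/(2*L)) = (-3 + L)/(2*L))
u(O) = 3*O
-71*((-69 + 21) + u(m(-5))) = -71*((-69 + 21) + 3*((½)*(-3 - 5)/(-5))) = -71*(-48 + 3*((½)*(-⅕)*(-8))) = -71*(-48 + 3*(⅘)) = -71*(-48 + 12/5) = -71*(-228/5) = 16188/5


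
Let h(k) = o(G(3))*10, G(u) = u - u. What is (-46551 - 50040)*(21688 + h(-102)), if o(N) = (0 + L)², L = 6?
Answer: -2129638368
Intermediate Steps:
G(u) = 0
o(N) = 36 (o(N) = (0 + 6)² = 6² = 36)
h(k) = 360 (h(k) = 36*10 = 360)
(-46551 - 50040)*(21688 + h(-102)) = (-46551 - 50040)*(21688 + 360) = -96591*22048 = -2129638368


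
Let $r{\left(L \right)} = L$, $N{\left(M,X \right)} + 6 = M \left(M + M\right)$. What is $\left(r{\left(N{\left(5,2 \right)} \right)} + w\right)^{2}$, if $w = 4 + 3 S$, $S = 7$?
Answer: $4761$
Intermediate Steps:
$N{\left(M,X \right)} = -6 + 2 M^{2}$ ($N{\left(M,X \right)} = -6 + M \left(M + M\right) = -6 + M 2 M = -6 + 2 M^{2}$)
$w = 25$ ($w = 4 + 3 \cdot 7 = 4 + 21 = 25$)
$\left(r{\left(N{\left(5,2 \right)} \right)} + w\right)^{2} = \left(\left(-6 + 2 \cdot 5^{2}\right) + 25\right)^{2} = \left(\left(-6 + 2 \cdot 25\right) + 25\right)^{2} = \left(\left(-6 + 50\right) + 25\right)^{2} = \left(44 + 25\right)^{2} = 69^{2} = 4761$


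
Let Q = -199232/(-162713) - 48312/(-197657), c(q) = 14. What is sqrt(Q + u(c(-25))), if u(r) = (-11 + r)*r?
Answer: sqrt(44962160312429743717282)/32161363441 ≈ 6.5931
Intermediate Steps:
u(r) = r*(-11 + r)
Q = 47240589880/32161363441 (Q = -199232*(-1/162713) - 48312*(-1/197657) = 199232/162713 + 48312/197657 = 47240589880/32161363441 ≈ 1.4689)
sqrt(Q + u(c(-25))) = sqrt(47240589880/32161363441 + 14*(-11 + 14)) = sqrt(47240589880/32161363441 + 14*3) = sqrt(47240589880/32161363441 + 42) = sqrt(1398017854402/32161363441) = sqrt(44962160312429743717282)/32161363441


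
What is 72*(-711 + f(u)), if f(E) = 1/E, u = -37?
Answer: -1894176/37 ≈ -51194.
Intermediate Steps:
72*(-711 + f(u)) = 72*(-711 + 1/(-37)) = 72*(-711 - 1/37) = 72*(-26308/37) = -1894176/37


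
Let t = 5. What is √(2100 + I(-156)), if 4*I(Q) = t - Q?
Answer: √8561/2 ≈ 46.263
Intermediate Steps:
I(Q) = 5/4 - Q/4 (I(Q) = (5 - Q)/4 = 5/4 - Q/4)
√(2100 + I(-156)) = √(2100 + (5/4 - ¼*(-156))) = √(2100 + (5/4 + 39)) = √(2100 + 161/4) = √(8561/4) = √8561/2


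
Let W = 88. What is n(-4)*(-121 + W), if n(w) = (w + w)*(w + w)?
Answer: -2112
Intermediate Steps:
n(w) = 4*w**2 (n(w) = (2*w)*(2*w) = 4*w**2)
n(-4)*(-121 + W) = (4*(-4)**2)*(-121 + 88) = (4*16)*(-33) = 64*(-33) = -2112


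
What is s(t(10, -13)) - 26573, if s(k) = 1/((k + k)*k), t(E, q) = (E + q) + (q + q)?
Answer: -44695785/1682 ≈ -26573.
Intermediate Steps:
t(E, q) = E + 3*q (t(E, q) = (E + q) + 2*q = E + 3*q)
s(k) = 1/(2*k²) (s(k) = 1/(((2*k))*k) = (1/(2*k))/k = 1/(2*k²))
s(t(10, -13)) - 26573 = 1/(2*(10 + 3*(-13))²) - 26573 = 1/(2*(10 - 39)²) - 26573 = (½)/(-29)² - 26573 = (½)*(1/841) - 26573 = 1/1682 - 26573 = -44695785/1682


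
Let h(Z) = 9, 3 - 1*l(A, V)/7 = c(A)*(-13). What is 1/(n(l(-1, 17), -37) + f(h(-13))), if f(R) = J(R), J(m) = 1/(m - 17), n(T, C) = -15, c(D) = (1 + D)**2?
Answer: -8/121 ≈ -0.066116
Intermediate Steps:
l(A, V) = 21 + 91*(1 + A)**2 (l(A, V) = 21 - 7*(1 + A)**2*(-13) = 21 - (-91)*(1 + A)**2 = 21 + 91*(1 + A)**2)
J(m) = 1/(-17 + m)
f(R) = 1/(-17 + R)
1/(n(l(-1, 17), -37) + f(h(-13))) = 1/(-15 + 1/(-17 + 9)) = 1/(-15 + 1/(-8)) = 1/(-15 - 1/8) = 1/(-121/8) = -8/121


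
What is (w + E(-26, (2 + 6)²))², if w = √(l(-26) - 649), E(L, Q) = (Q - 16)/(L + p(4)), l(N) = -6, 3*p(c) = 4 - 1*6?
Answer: (-9 + 5*I*√655)²/25 ≈ -651.76 - 92.135*I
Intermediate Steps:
p(c) = -⅔ (p(c) = (4 - 1*6)/3 = (4 - 6)/3 = (⅓)*(-2) = -⅔)
E(L, Q) = (-16 + Q)/(-⅔ + L) (E(L, Q) = (Q - 16)/(L - ⅔) = (-16 + Q)/(-⅔ + L))
w = I*√655 (w = √(-6 - 649) = √(-655) = I*√655 ≈ 25.593*I)
(w + E(-26, (2 + 6)²))² = (I*√655 + 3*(-16 + (2 + 6)²)/(-2 + 3*(-26)))² = (I*√655 + 3*(-16 + 8²)/(-2 - 78))² = (I*√655 + 3*(-16 + 64)/(-80))² = (I*√655 + 3*(-1/80)*48)² = (I*√655 - 9/5)² = (-9/5 + I*√655)²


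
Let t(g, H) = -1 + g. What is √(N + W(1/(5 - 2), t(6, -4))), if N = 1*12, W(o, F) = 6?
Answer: 3*√2 ≈ 4.2426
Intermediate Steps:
N = 12
√(N + W(1/(5 - 2), t(6, -4))) = √(12 + 6) = √18 = 3*√2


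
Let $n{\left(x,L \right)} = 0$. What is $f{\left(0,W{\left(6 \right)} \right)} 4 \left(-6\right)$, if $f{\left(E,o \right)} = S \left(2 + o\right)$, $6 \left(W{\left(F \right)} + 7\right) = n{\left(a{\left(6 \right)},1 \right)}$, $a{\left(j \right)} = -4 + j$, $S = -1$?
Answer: $-120$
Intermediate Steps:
$W{\left(F \right)} = -7$ ($W{\left(F \right)} = -7 + \frac{1}{6} \cdot 0 = -7 + 0 = -7$)
$f{\left(E,o \right)} = -2 - o$ ($f{\left(E,o \right)} = - (2 + o) = -2 - o$)
$f{\left(0,W{\left(6 \right)} \right)} 4 \left(-6\right) = \left(-2 - -7\right) 4 \left(-6\right) = \left(-2 + 7\right) 4 \left(-6\right) = 5 \cdot 4 \left(-6\right) = 20 \left(-6\right) = -120$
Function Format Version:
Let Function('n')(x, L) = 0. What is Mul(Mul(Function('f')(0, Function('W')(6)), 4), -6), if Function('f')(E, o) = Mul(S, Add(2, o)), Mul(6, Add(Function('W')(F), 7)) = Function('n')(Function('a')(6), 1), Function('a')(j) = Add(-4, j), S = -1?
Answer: -120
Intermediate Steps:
Function('W')(F) = -7 (Function('W')(F) = Add(-7, Mul(Rational(1, 6), 0)) = Add(-7, 0) = -7)
Function('f')(E, o) = Add(-2, Mul(-1, o)) (Function('f')(E, o) = Mul(-1, Add(2, o)) = Add(-2, Mul(-1, o)))
Mul(Mul(Function('f')(0, Function('W')(6)), 4), -6) = Mul(Mul(Add(-2, Mul(-1, -7)), 4), -6) = Mul(Mul(Add(-2, 7), 4), -6) = Mul(Mul(5, 4), -6) = Mul(20, -6) = -120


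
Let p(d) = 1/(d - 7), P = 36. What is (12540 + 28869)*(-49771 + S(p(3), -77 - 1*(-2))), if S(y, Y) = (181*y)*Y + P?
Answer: -7675779285/4 ≈ -1.9189e+9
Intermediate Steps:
p(d) = 1/(-7 + d)
S(y, Y) = 36 + 181*Y*y (S(y, Y) = (181*y)*Y + 36 = 181*Y*y + 36 = 36 + 181*Y*y)
(12540 + 28869)*(-49771 + S(p(3), -77 - 1*(-2))) = (12540 + 28869)*(-49771 + (36 + 181*(-77 - 1*(-2))/(-7 + 3))) = 41409*(-49771 + (36 + 181*(-77 + 2)/(-4))) = 41409*(-49771 + (36 + 181*(-75)*(-¼))) = 41409*(-49771 + (36 + 13575/4)) = 41409*(-49771 + 13719/4) = 41409*(-185365/4) = -7675779285/4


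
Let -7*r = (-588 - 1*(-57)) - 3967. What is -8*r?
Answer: -35984/7 ≈ -5140.6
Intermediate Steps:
r = 4498/7 (r = -((-588 - 1*(-57)) - 3967)/7 = -((-588 + 57) - 3967)/7 = -(-531 - 3967)/7 = -⅐*(-4498) = 4498/7 ≈ 642.57)
-8*r = -8*4498/7 = -35984/7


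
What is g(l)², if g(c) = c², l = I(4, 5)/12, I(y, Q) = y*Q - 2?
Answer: 81/16 ≈ 5.0625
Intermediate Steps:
I(y, Q) = -2 + Q*y (I(y, Q) = Q*y - 2 = -2 + Q*y)
l = 3/2 (l = (-2 + 5*4)/12 = (-2 + 20)*(1/12) = 18*(1/12) = 3/2 ≈ 1.5000)
g(l)² = ((3/2)²)² = (9/4)² = 81/16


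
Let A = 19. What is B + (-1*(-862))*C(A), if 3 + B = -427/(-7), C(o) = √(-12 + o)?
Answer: 58 + 862*√7 ≈ 2338.6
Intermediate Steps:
B = 58 (B = -3 - 427/(-7) = -3 - 427*(-⅐) = -3 + 61 = 58)
B + (-1*(-862))*C(A) = 58 + (-1*(-862))*√(-12 + 19) = 58 + 862*√7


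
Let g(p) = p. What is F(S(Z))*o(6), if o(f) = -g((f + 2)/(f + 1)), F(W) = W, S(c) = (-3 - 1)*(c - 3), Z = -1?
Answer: -128/7 ≈ -18.286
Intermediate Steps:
S(c) = 12 - 4*c (S(c) = -4*(-3 + c) = 12 - 4*c)
o(f) = -(2 + f)/(1 + f) (o(f) = -(f + 2)/(f + 1) = -(2 + f)/(1 + f))
F(S(Z))*o(6) = (12 - 4*(-1))*((-2 - 1*6)/(1 + 6)) = (12 + 4)*((-2 - 6)/7) = 16*((⅐)*(-8)) = 16*(-8/7) = -128/7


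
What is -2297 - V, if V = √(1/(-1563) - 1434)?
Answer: -2297 - I*√3503219109/1563 ≈ -2297.0 - 37.868*I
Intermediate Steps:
V = I*√3503219109/1563 (V = √(-1/1563 - 1434) = √(-2241343/1563) = I*√3503219109/1563 ≈ 37.868*I)
-2297 - V = -2297 - I*√3503219109/1563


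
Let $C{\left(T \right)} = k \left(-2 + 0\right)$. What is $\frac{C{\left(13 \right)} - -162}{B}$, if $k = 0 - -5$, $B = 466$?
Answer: $\frac{76}{233} \approx 0.32618$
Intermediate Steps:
$k = 5$ ($k = 0 + 5 = 5$)
$C{\left(T \right)} = -10$ ($C{\left(T \right)} = 5 \left(-2 + 0\right) = 5 \left(-2\right) = -10$)
$\frac{C{\left(13 \right)} - -162}{B} = \frac{-10 - -162}{466} = \left(-10 + 162\right) \frac{1}{466} = 152 \cdot \frac{1}{466} = \frac{76}{233}$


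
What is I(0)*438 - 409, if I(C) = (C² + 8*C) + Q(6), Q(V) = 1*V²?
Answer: 15359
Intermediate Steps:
Q(V) = V²
I(C) = 36 + C² + 8*C (I(C) = (C² + 8*C) + 6² = (C² + 8*C) + 36 = 36 + C² + 8*C)
I(0)*438 - 409 = (36 + 0² + 8*0)*438 - 409 = (36 + 0 + 0)*438 - 409 = 36*438 - 409 = 15768 - 409 = 15359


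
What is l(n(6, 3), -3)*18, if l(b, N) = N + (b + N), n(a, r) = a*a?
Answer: 540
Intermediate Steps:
n(a, r) = a²
l(b, N) = b + 2*N (l(b, N) = N + (N + b) = b + 2*N)
l(n(6, 3), -3)*18 = (6² + 2*(-3))*18 = (36 - 6)*18 = 30*18 = 540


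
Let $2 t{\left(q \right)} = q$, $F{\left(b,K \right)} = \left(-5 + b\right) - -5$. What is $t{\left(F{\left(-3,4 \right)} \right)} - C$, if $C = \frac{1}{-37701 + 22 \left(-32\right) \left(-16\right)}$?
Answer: $- \frac{79309}{52874} \approx -1.5$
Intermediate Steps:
$F{\left(b,K \right)} = b$ ($F{\left(b,K \right)} = \left(-5 + b\right) + 5 = b$)
$t{\left(q \right)} = \frac{q}{2}$
$C = - \frac{1}{26437}$ ($C = \frac{1}{-37701 - -11264} = \frac{1}{-37701 + 11264} = \frac{1}{-26437} = - \frac{1}{26437} \approx -3.7826 \cdot 10^{-5}$)
$t{\left(F{\left(-3,4 \right)} \right)} - C = \frac{1}{2} \left(-3\right) - - \frac{1}{26437} = - \frac{3}{2} + \frac{1}{26437} = - \frac{79309}{52874}$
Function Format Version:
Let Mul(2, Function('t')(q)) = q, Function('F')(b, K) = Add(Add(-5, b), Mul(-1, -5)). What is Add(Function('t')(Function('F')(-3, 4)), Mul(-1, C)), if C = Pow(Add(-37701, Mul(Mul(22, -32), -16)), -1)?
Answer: Rational(-79309, 52874) ≈ -1.5000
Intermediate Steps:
Function('F')(b, K) = b (Function('F')(b, K) = Add(Add(-5, b), 5) = b)
Function('t')(q) = Mul(Rational(1, 2), q)
C = Rational(-1, 26437) (C = Pow(Add(-37701, Mul(-704, -16)), -1) = Pow(Add(-37701, 11264), -1) = Pow(-26437, -1) = Rational(-1, 26437) ≈ -3.7826e-5)
Add(Function('t')(Function('F')(-3, 4)), Mul(-1, C)) = Add(Mul(Rational(1, 2), -3), Mul(-1, Rational(-1, 26437))) = Add(Rational(-3, 2), Rational(1, 26437)) = Rational(-79309, 52874)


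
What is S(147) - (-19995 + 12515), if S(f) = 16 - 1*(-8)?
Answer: 7504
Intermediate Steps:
S(f) = 24 (S(f) = 16 + 8 = 24)
S(147) - (-19995 + 12515) = 24 - (-19995 + 12515) = 24 - 1*(-7480) = 24 + 7480 = 7504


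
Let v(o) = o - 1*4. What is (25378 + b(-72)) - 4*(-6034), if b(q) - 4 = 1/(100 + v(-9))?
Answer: 4308067/87 ≈ 49518.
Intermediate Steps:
v(o) = -4 + o (v(o) = o - 4 = -4 + o)
b(q) = 349/87 (b(q) = 4 + 1/(100 + (-4 - 9)) = 4 + 1/(100 - 13) = 4 + 1/87 = 349/87)
(25378 + b(-72)) - 4*(-6034) = (25378 + 349/87) - 4*(-6034) = 2208235/87 + 24136 = 4308067/87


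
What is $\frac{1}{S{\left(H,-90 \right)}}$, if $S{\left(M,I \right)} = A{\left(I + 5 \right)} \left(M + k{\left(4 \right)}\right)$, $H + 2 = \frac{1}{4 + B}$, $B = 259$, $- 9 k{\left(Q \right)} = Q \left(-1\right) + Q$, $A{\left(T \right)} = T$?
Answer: $\frac{263}{44625} \approx 0.0058936$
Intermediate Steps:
$k{\left(Q \right)} = 0$ ($k{\left(Q \right)} = - \frac{Q \left(-1\right) + Q}{9} = - \frac{- Q + Q}{9} = \left(- \frac{1}{9}\right) 0 = 0$)
$H = - \frac{525}{263}$ ($H = -2 + \frac{1}{4 + 259} = -2 + \frac{1}{263} = - \frac{525}{263} \approx -1.9962$)
$S{\left(M,I \right)} = M \left(5 + I\right)$ ($S{\left(M,I \right)} = \left(I + 5\right) \left(M + 0\right) = \left(5 + I\right) M = M \left(5 + I\right)$)
$\frac{1}{S{\left(H,-90 \right)}} = \frac{1}{\left(- \frac{525}{263}\right) \left(5 - 90\right)} = \frac{1}{\left(- \frac{525}{263}\right) \left(-85\right)} = \frac{1}{\frac{44625}{263}} = \frac{263}{44625}$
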